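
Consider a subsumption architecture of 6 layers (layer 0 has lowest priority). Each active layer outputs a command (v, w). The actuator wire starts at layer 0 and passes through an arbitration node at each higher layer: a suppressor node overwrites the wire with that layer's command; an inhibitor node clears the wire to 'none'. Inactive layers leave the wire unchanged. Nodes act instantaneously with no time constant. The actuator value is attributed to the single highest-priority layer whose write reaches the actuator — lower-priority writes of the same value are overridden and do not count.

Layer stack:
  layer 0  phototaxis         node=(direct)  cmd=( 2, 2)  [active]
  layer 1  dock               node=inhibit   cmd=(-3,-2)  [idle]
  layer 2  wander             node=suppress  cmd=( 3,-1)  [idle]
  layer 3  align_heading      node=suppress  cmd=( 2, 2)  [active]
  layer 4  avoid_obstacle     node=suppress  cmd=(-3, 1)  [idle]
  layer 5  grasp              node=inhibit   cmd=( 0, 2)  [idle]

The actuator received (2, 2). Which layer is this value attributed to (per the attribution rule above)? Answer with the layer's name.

[0] phototaxis on; wire := (2, 2)
[1] dock off; pass (2, 2)
[2] wander off; pass (2, 2)
[3] align_heading on (suppress); wire := (2, 2)
[4] avoid_obstacle off; pass (2, 2)
[5] grasp off; pass (2, 2)
output (2, 2)
last writer: layer 3 = align_heading

align_heading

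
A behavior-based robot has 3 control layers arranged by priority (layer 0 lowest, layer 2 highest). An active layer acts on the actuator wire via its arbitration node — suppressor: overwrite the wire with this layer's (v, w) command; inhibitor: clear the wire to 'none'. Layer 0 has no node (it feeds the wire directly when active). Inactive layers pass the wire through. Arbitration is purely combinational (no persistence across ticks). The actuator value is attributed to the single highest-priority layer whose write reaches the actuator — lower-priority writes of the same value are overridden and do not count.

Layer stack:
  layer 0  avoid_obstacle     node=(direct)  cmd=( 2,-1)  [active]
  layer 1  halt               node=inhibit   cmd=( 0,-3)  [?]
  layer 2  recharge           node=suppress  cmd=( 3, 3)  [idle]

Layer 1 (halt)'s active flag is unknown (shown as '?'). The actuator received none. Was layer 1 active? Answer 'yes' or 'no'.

If layer 1 is active=yes:
  actuator would be none
If layer 1 is active=no:
  actuator would be (2, -1)
Observed none, so layer 1 was active.

yes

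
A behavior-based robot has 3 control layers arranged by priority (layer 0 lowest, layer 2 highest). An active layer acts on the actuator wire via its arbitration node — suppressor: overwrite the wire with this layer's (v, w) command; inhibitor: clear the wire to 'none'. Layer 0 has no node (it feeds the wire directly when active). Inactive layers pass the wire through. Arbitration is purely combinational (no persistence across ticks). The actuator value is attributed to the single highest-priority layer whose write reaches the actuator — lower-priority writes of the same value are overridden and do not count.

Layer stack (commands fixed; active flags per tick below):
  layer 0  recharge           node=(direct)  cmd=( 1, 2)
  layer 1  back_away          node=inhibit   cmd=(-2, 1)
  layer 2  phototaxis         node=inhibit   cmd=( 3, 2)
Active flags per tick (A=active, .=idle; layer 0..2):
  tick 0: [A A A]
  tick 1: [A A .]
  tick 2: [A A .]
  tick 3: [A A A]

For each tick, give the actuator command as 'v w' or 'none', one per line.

tick 0:
  [0] recharge on; wire := (1, 2)
  [1] back_away on (inhibit); wire := none
  [2] phototaxis on (inhibit); wire := none
  output none
tick 1:
  [0] recharge on; wire := (1, 2)
  [1] back_away on (inhibit); wire := none
  [2] phototaxis off; pass none
  output none
tick 2:
  [0] recharge on; wire := (1, 2)
  [1] back_away on (inhibit); wire := none
  [2] phototaxis off; pass none
  output none
tick 3:
  [0] recharge on; wire := (1, 2)
  [1] back_away on (inhibit); wire := none
  [2] phototaxis on (inhibit); wire := none
  output none

none
none
none
none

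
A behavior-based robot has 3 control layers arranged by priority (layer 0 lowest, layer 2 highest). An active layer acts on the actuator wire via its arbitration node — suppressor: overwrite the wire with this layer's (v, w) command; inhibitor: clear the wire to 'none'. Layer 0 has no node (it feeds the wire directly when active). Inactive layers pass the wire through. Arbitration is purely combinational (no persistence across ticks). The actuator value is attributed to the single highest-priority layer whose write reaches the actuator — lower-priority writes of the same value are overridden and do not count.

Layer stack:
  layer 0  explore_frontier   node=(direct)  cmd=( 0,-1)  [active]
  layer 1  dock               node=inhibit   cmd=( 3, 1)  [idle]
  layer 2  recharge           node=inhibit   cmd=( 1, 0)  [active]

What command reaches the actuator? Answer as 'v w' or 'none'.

none

layer 0 (explore_frontier) active — direct: (0, -1)
layer 1 (dock) idle — unchanged: (0, -1)
layer 2 (recharge) active — inhibits: none
→ actuator none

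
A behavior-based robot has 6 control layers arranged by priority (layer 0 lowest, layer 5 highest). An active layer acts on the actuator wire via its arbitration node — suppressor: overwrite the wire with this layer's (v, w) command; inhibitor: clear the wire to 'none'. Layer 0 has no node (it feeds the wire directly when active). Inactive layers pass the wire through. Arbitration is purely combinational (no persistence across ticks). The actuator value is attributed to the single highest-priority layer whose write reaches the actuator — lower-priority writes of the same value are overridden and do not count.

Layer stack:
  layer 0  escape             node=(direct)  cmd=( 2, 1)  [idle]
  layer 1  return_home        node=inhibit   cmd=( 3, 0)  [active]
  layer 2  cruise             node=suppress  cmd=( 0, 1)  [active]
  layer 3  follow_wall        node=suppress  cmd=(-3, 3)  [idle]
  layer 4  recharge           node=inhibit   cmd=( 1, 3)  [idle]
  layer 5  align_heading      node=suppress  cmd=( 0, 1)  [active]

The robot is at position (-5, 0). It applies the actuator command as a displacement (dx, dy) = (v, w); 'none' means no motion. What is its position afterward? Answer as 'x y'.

[0] escape off; wire := none
[1] return_home on (inhibit); wire := none
[2] cruise on (suppress); wire := (0, 1)
[3] follow_wall off; pass (0, 1)
[4] recharge off; pass (0, 1)
[5] align_heading on (suppress); wire := (0, 1)
output (0, 1)
position: (-5, 0) + (0, 1) = (-5, 1)

-5 1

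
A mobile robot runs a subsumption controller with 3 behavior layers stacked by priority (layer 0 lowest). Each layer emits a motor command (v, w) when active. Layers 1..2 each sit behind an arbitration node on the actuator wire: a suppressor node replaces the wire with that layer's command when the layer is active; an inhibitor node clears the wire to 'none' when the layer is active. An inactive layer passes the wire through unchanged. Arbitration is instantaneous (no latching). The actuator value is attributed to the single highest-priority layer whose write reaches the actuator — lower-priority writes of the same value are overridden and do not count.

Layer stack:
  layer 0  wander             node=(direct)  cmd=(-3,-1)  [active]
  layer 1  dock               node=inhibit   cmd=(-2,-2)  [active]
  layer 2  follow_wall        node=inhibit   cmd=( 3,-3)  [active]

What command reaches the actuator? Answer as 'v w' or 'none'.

layer 0 (wander) active — direct: (-3, -1)
layer 1 (dock) active — inhibits: none
layer 2 (follow_wall) active — inhibits: none
→ actuator none

none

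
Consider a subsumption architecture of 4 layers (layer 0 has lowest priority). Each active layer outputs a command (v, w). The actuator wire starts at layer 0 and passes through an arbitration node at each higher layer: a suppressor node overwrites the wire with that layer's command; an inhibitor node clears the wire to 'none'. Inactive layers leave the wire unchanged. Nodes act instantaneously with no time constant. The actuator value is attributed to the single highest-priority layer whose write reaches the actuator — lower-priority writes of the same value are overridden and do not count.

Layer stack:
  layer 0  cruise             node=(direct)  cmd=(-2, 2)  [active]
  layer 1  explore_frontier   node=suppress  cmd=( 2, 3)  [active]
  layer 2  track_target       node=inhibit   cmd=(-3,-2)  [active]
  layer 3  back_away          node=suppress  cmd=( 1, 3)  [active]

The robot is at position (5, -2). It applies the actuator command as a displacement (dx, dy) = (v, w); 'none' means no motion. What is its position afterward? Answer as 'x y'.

6 1

layer 0 (cruise) active — direct: (-2, 2)
layer 1 (explore_frontier) active — suppresses: (2, 3)
layer 2 (track_target) active — inhibits: none
layer 3 (back_away) active — suppresses: (1, 3)
→ actuator (1, 3)
position: (5, -2) + (1, 3) = (6, 1)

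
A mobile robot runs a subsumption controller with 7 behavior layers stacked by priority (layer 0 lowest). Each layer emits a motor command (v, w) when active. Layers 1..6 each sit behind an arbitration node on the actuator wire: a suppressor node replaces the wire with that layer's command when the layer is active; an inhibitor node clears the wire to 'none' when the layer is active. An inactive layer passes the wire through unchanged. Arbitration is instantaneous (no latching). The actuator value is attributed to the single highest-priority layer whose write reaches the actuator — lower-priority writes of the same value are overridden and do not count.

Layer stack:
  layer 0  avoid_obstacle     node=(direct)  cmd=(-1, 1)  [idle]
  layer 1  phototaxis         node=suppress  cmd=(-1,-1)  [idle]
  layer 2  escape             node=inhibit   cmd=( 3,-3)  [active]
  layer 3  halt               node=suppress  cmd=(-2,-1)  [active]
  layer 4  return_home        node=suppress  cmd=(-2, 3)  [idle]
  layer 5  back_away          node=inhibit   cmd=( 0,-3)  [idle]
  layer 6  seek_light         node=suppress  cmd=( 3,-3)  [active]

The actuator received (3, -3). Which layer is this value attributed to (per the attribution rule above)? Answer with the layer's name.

seek_light

layer 0 (avoid_obstacle) idle — none
layer 1 (phototaxis) idle — unchanged: none
layer 2 (escape) active — inhibits: none
layer 3 (halt) active — suppresses: (-2, -1)
layer 4 (return_home) idle — unchanged: (-2, -1)
layer 5 (back_away) idle — unchanged: (-2, -1)
layer 6 (seek_light) active — suppresses: (3, -3)
→ actuator (3, -3)
last writer: layer 6 = seek_light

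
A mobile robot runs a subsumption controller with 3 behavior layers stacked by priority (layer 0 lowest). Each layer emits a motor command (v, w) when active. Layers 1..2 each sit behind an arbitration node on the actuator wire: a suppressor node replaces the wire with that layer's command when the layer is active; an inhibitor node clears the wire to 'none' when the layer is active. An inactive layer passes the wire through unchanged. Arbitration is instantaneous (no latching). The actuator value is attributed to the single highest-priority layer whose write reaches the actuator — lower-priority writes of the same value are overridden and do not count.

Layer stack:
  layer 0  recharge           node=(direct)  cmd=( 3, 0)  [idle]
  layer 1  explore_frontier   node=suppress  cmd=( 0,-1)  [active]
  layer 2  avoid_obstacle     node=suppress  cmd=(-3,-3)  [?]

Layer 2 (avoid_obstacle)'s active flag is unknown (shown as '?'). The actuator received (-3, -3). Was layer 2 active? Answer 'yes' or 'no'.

If layer 2 is active=yes:
  actuator would be (-3, -3)
If layer 2 is active=no:
  actuator would be (0, -1)
Observed (-3, -3), so layer 2 was active.

yes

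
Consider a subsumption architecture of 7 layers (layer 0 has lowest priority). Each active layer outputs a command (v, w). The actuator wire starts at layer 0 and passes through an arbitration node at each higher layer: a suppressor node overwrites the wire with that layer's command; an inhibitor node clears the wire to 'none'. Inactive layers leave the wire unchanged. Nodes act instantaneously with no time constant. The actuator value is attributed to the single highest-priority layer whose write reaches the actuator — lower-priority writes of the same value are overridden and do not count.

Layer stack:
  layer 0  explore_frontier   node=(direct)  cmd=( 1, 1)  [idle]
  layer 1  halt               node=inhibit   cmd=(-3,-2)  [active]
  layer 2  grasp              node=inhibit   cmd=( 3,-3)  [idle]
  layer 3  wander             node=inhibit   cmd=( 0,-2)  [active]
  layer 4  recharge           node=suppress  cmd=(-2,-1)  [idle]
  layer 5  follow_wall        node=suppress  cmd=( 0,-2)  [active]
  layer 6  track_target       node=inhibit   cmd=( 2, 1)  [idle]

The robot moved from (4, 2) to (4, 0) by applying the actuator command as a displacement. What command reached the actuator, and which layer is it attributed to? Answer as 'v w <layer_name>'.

0 -2 follow_wall

displacement = (4, 0) − (4, 2) = (0, -2)
[0] explore_frontier off; wire := none
[1] halt on (inhibit); wire := none
[2] grasp off; pass none
[3] wander on (inhibit); wire := none
[4] recharge off; pass none
[5] follow_wall on (suppress); wire := (0, -2)
[6] track_target off; pass (0, -2)
output (0, -2) — from layer 5 (follow_wall)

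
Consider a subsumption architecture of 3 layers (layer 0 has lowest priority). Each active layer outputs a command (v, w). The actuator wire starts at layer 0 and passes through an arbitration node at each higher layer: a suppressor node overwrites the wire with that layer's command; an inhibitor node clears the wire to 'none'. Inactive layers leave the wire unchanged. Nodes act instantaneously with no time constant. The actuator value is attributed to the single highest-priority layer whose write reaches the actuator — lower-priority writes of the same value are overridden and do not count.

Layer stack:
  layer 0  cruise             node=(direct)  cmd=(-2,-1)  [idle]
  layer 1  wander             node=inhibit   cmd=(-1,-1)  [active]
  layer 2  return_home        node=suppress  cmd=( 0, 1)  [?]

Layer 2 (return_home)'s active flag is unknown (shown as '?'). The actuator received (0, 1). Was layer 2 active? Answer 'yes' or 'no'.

If layer 2 is active=yes:
  actuator would be (0, 1)
If layer 2 is active=no:
  actuator would be none
Observed (0, 1), so layer 2 was active.

yes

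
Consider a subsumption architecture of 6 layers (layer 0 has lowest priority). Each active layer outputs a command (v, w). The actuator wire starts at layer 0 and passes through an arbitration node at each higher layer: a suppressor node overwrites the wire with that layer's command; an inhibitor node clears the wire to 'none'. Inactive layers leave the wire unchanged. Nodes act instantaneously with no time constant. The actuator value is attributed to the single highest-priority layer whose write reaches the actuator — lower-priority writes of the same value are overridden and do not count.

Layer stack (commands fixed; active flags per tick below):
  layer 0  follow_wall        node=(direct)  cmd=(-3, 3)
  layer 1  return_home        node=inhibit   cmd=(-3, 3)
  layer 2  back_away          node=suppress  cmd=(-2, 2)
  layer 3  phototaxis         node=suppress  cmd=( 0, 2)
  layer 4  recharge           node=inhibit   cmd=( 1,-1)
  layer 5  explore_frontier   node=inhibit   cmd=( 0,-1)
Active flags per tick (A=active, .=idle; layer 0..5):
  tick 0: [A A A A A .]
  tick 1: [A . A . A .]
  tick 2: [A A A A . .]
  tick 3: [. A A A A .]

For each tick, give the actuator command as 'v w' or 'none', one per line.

tick 0:
  layer 0 (follow_wall) active — direct: (-3, 3)
  layer 1 (return_home) active — inhibits: none
  layer 2 (back_away) active — suppresses: (-2, 2)
  layer 3 (phototaxis) active — suppresses: (0, 2)
  layer 4 (recharge) active — inhibits: none
  layer 5 (explore_frontier) idle — unchanged: none
  → actuator none
tick 1:
  layer 0 (follow_wall) active — direct: (-3, 3)
  layer 1 (return_home) idle — unchanged: (-3, 3)
  layer 2 (back_away) active — suppresses: (-2, 2)
  layer 3 (phototaxis) idle — unchanged: (-2, 2)
  layer 4 (recharge) active — inhibits: none
  layer 5 (explore_frontier) idle — unchanged: none
  → actuator none
tick 2:
  layer 0 (follow_wall) active — direct: (-3, 3)
  layer 1 (return_home) active — inhibits: none
  layer 2 (back_away) active — suppresses: (-2, 2)
  layer 3 (phototaxis) active — suppresses: (0, 2)
  layer 4 (recharge) idle — unchanged: (0, 2)
  layer 5 (explore_frontier) idle — unchanged: (0, 2)
  → actuator (0, 2)
tick 3:
  layer 0 (follow_wall) idle — none
  layer 1 (return_home) active — inhibits: none
  layer 2 (back_away) active — suppresses: (-2, 2)
  layer 3 (phototaxis) active — suppresses: (0, 2)
  layer 4 (recharge) active — inhibits: none
  layer 5 (explore_frontier) idle — unchanged: none
  → actuator none

none
none
0 2
none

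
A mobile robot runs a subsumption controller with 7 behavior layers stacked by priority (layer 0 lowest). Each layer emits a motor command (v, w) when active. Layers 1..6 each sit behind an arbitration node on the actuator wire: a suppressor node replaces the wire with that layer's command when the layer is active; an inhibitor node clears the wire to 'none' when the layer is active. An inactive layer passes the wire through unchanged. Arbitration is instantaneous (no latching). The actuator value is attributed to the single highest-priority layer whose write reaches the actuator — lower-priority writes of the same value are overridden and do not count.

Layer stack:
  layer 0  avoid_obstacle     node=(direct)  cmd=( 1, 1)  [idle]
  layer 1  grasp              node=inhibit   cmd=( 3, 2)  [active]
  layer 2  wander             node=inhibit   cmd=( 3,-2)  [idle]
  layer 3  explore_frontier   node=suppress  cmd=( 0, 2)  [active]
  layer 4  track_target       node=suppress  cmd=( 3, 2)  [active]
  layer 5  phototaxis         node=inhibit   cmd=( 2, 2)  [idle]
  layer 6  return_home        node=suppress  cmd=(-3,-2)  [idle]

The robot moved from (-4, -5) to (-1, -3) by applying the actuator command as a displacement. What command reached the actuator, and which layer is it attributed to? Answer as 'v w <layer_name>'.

3 2 track_target

displacement = (-1, -3) − (-4, -5) = (3, 2)
[0] avoid_obstacle off; wire := none
[1] grasp on (inhibit); wire := none
[2] wander off; pass none
[3] explore_frontier on (suppress); wire := (0, 2)
[4] track_target on (suppress); wire := (3, 2)
[5] phototaxis off; pass (3, 2)
[6] return_home off; pass (3, 2)
output (3, 2) — from layer 4 (track_target)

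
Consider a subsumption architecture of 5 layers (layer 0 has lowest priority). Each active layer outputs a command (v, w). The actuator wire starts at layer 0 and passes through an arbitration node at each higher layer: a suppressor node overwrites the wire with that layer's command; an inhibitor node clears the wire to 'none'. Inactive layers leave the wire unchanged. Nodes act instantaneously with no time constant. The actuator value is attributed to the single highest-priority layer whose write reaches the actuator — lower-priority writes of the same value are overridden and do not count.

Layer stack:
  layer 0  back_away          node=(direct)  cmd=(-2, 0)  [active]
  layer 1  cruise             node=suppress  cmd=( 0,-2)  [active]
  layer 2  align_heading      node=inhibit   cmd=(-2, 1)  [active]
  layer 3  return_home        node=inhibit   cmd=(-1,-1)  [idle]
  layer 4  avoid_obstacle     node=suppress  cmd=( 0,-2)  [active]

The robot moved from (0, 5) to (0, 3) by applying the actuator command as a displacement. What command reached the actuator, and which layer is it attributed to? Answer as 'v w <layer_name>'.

displacement = (0, 3) − (0, 5) = (0, -2)
L0 back_away: active, feeds wire = (-2, 0)
L1 cruise: active, suppressor → wire = (0, -2)
L2 align_heading: active, inhibitor → wire = none
L3 return_home: idle → wire stays none
L4 avoid_obstacle: active, suppressor → wire = (0, -2)
actuator = (0, -2) — from layer 4 (avoid_obstacle)

0 -2 avoid_obstacle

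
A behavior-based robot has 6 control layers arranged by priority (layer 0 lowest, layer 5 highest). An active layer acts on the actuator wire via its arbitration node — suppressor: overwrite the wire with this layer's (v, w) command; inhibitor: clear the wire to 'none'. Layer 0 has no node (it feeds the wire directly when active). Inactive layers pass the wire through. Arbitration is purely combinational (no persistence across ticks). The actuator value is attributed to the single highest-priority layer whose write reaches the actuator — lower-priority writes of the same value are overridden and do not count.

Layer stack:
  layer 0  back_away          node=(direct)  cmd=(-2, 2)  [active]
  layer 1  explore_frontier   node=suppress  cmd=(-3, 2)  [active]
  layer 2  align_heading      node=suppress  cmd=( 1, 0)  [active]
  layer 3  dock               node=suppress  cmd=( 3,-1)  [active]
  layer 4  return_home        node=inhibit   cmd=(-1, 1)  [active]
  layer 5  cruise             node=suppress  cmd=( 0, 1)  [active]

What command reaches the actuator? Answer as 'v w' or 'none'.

layer 0 (back_away) active — direct: (-2, 2)
layer 1 (explore_frontier) active — suppresses: (-3, 2)
layer 2 (align_heading) active — suppresses: (1, 0)
layer 3 (dock) active — suppresses: (3, -1)
layer 4 (return_home) active — inhibits: none
layer 5 (cruise) active — suppresses: (0, 1)
→ actuator (0, 1)

0 1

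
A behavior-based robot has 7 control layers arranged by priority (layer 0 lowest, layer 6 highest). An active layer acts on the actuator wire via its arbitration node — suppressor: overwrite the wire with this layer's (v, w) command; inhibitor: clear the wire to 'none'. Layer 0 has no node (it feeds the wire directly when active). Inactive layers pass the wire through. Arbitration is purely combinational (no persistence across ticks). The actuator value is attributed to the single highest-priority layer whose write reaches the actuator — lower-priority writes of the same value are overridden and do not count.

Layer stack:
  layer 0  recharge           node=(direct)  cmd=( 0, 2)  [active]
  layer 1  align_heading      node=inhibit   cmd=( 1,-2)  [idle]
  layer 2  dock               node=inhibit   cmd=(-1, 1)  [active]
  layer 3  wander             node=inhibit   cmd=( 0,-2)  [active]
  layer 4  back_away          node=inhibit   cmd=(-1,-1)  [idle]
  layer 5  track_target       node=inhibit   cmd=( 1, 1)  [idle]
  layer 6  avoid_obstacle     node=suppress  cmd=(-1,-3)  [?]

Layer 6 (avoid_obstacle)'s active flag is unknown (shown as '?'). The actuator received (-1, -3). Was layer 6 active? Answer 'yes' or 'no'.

If layer 6 is active=yes:
  actuator would be (-1, -3)
If layer 6 is active=no:
  actuator would be none
Observed (-1, -3), so layer 6 was active.

yes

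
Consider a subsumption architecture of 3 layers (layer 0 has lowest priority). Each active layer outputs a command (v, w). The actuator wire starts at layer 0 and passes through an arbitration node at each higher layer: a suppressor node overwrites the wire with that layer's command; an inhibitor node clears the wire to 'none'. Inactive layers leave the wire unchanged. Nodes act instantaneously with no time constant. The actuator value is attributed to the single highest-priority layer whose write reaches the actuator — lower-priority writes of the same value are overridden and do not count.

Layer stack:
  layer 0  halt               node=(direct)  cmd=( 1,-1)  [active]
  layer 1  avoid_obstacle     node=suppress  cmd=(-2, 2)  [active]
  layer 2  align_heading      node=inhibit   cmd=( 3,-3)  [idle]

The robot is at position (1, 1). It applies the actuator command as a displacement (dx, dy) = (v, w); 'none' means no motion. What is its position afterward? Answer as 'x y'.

[0] halt on; wire := (1, -1)
[1] avoid_obstacle on (suppress); wire := (-2, 2)
[2] align_heading off; pass (-2, 2)
output (-2, 2)
position: (1, 1) + (-2, 2) = (-1, 3)

-1 3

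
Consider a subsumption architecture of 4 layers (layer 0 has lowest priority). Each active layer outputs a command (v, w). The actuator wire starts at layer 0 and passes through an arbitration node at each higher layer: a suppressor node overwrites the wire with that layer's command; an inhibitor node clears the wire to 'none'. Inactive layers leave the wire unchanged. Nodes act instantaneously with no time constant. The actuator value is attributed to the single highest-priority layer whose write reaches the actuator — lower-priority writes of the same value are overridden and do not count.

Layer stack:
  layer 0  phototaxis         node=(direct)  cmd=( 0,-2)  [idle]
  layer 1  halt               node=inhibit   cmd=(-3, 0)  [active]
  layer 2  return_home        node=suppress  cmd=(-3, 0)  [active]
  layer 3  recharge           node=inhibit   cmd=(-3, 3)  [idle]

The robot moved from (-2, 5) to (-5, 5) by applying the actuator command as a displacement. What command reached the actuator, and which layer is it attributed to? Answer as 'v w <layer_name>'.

displacement = (-5, 5) − (-2, 5) = (-3, 0)
layer 0 (phototaxis) idle — none
layer 1 (halt) active — inhibits: none
layer 2 (return_home) active — suppresses: (-3, 0)
layer 3 (recharge) idle — unchanged: (-3, 0)
→ actuator (-3, 0) — from layer 2 (return_home)

-3 0 return_home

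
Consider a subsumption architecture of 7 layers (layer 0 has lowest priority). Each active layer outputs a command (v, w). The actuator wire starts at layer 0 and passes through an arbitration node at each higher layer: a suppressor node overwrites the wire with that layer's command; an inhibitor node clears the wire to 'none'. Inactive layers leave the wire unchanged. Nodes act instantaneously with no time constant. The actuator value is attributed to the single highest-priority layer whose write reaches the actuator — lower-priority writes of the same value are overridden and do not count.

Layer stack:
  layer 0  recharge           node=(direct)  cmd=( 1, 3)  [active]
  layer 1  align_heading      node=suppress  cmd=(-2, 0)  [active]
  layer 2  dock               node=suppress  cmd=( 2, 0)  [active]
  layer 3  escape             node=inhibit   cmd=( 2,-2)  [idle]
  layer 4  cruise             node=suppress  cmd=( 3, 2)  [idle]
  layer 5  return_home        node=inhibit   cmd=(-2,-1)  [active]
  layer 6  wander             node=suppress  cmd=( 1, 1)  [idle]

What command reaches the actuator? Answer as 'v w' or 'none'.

none

[0] recharge on; wire := (1, 3)
[1] align_heading on (suppress); wire := (-2, 0)
[2] dock on (suppress); wire := (2, 0)
[3] escape off; pass (2, 0)
[4] cruise off; pass (2, 0)
[5] return_home on (inhibit); wire := none
[6] wander off; pass none
output none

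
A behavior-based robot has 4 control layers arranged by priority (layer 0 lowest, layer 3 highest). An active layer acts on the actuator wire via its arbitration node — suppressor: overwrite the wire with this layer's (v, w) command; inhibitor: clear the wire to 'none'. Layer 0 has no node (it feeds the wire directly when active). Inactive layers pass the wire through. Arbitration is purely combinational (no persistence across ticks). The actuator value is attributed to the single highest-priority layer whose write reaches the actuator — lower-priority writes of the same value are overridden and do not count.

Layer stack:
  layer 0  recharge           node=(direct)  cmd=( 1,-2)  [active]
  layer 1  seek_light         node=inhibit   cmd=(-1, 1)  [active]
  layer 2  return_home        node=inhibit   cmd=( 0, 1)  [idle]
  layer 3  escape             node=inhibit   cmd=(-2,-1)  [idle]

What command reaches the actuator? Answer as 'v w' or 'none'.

none

[0] recharge on; wire := (1, -2)
[1] seek_light on (inhibit); wire := none
[2] return_home off; pass none
[3] escape off; pass none
output none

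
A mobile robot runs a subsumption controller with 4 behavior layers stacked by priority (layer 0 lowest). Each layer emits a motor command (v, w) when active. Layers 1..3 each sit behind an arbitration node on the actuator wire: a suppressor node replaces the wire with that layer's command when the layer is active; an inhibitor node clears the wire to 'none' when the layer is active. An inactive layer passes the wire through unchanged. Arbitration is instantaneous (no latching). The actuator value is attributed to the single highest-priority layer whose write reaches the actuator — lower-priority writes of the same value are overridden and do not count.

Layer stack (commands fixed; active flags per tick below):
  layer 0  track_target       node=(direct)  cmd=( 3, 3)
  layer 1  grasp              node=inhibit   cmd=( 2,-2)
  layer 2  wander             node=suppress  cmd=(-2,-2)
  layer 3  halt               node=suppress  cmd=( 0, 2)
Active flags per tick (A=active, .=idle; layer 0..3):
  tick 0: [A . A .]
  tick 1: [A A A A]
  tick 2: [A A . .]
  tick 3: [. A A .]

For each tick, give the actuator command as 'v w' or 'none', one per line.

-2 -2
0 2
none
-2 -2

tick 0:
  layer 0 (track_target) active — direct: (3, 3)
  layer 1 (grasp) idle — unchanged: (3, 3)
  layer 2 (wander) active — suppresses: (-2, -2)
  layer 3 (halt) idle — unchanged: (-2, -2)
  → actuator (-2, -2)
tick 1:
  layer 0 (track_target) active — direct: (3, 3)
  layer 1 (grasp) active — inhibits: none
  layer 2 (wander) active — suppresses: (-2, -2)
  layer 3 (halt) active — suppresses: (0, 2)
  → actuator (0, 2)
tick 2:
  layer 0 (track_target) active — direct: (3, 3)
  layer 1 (grasp) active — inhibits: none
  layer 2 (wander) idle — unchanged: none
  layer 3 (halt) idle — unchanged: none
  → actuator none
tick 3:
  layer 0 (track_target) idle — none
  layer 1 (grasp) active — inhibits: none
  layer 2 (wander) active — suppresses: (-2, -2)
  layer 3 (halt) idle — unchanged: (-2, -2)
  → actuator (-2, -2)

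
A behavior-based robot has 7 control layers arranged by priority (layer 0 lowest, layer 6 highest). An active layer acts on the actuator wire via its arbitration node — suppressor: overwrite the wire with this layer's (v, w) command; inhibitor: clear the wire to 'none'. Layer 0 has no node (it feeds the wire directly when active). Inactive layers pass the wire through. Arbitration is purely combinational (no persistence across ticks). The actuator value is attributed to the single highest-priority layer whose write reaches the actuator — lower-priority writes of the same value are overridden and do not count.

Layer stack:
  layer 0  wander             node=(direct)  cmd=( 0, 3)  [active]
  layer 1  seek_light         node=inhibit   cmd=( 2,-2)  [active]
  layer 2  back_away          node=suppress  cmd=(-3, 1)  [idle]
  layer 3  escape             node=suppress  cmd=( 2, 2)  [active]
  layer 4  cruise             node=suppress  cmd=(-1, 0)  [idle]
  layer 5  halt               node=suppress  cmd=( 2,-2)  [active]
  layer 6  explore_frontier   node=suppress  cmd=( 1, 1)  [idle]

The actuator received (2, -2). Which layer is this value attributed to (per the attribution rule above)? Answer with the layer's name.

layer 0 (wander) active — direct: (0, 3)
layer 1 (seek_light) active — inhibits: none
layer 2 (back_away) idle — unchanged: none
layer 3 (escape) active — suppresses: (2, 2)
layer 4 (cruise) idle — unchanged: (2, 2)
layer 5 (halt) active — suppresses: (2, -2)
layer 6 (explore_frontier) idle — unchanged: (2, -2)
→ actuator (2, -2)
last writer: layer 5 = halt

halt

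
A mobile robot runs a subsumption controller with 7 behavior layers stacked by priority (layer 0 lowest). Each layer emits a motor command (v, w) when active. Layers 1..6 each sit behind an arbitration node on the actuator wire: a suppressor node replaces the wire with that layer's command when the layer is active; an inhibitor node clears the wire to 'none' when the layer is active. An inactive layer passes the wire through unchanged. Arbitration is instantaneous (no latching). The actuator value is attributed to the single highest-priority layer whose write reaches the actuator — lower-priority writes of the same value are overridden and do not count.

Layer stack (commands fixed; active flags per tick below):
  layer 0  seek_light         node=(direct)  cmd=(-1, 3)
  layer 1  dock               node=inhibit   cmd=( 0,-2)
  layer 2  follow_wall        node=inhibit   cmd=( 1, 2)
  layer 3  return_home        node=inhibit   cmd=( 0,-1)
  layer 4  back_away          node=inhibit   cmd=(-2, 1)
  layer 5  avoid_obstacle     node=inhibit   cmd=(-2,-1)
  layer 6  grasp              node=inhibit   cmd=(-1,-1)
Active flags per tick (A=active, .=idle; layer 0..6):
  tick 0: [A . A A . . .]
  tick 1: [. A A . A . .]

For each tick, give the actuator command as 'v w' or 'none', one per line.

tick 0:
  L0 seek_light: active, feeds wire = (-1, 3)
  L1 dock: idle → wire stays (-1, 3)
  L2 follow_wall: active, inhibitor → wire = none
  L3 return_home: active, inhibitor → wire = none
  L4 back_away: idle → wire stays none
  L5 avoid_obstacle: idle → wire stays none
  L6 grasp: idle → wire stays none
  actuator = none
tick 1:
  L0 seek_light: idle → wire = none
  L1 dock: active, inhibitor → wire = none
  L2 follow_wall: active, inhibitor → wire = none
  L3 return_home: idle → wire stays none
  L4 back_away: active, inhibitor → wire = none
  L5 avoid_obstacle: idle → wire stays none
  L6 grasp: idle → wire stays none
  actuator = none

none
none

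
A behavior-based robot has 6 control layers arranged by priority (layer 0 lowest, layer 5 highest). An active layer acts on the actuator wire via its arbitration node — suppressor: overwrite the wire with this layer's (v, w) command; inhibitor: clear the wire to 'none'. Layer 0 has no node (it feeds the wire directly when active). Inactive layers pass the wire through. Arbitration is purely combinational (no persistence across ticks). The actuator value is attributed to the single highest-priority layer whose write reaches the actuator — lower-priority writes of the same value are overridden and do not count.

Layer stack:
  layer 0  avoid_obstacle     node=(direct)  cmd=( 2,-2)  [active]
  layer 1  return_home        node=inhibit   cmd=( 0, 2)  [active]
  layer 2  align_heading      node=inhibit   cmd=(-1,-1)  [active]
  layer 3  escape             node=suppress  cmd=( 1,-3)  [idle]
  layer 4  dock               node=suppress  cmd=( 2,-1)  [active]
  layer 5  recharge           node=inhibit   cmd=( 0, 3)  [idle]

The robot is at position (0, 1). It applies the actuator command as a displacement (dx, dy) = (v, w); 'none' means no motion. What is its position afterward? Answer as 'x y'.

layer 0 (avoid_obstacle) active — direct: (2, -2)
layer 1 (return_home) active — inhibits: none
layer 2 (align_heading) active — inhibits: none
layer 3 (escape) idle — unchanged: none
layer 4 (dock) active — suppresses: (2, -1)
layer 5 (recharge) idle — unchanged: (2, -1)
→ actuator (2, -1)
position: (0, 1) + (2, -1) = (2, 0)

2 0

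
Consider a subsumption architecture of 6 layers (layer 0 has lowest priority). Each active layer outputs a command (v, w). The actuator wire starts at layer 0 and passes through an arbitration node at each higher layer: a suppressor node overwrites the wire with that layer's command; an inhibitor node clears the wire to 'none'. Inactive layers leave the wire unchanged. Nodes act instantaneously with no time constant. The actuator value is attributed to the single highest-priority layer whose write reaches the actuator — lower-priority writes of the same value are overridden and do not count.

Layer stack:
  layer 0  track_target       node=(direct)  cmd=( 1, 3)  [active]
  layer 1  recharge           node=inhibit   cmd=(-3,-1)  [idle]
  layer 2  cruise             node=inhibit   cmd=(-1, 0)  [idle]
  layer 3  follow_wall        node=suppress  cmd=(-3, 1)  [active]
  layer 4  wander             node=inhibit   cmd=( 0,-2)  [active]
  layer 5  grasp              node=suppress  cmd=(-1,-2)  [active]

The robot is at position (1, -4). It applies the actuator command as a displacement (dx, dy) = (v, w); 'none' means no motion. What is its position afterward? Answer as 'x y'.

layer 0 (track_target) active — direct: (1, 3)
layer 1 (recharge) idle — unchanged: (1, 3)
layer 2 (cruise) idle — unchanged: (1, 3)
layer 3 (follow_wall) active — suppresses: (-3, 1)
layer 4 (wander) active — inhibits: none
layer 5 (grasp) active — suppresses: (-1, -2)
→ actuator (-1, -2)
position: (1, -4) + (-1, -2) = (0, -6)

0 -6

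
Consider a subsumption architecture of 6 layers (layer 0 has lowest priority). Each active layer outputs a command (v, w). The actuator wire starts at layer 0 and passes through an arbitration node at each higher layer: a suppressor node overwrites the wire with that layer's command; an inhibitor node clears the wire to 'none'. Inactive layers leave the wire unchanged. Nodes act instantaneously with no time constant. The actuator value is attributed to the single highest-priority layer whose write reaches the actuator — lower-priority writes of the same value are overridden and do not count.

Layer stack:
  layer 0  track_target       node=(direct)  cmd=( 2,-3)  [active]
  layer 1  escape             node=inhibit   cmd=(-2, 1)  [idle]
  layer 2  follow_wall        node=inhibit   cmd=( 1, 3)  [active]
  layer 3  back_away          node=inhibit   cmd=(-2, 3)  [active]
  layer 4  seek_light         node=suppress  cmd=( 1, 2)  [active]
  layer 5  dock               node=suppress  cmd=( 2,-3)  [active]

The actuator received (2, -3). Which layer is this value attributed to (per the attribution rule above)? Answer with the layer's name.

[0] track_target on; wire := (2, -3)
[1] escape off; pass (2, -3)
[2] follow_wall on (inhibit); wire := none
[3] back_away on (inhibit); wire := none
[4] seek_light on (suppress); wire := (1, 2)
[5] dock on (suppress); wire := (2, -3)
output (2, -3)
last writer: layer 5 = dock

dock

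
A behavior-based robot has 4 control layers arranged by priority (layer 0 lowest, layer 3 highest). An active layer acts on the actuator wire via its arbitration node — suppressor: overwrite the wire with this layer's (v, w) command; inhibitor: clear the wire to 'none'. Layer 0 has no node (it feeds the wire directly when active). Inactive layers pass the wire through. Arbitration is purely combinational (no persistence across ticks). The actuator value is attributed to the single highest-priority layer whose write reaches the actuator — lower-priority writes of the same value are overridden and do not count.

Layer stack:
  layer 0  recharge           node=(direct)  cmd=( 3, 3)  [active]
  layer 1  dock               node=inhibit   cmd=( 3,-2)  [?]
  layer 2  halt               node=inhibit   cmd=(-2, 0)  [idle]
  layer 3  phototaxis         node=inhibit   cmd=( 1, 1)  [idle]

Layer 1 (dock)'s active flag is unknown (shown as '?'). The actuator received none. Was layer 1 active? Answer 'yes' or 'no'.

yes

If layer 1 is active=yes:
  actuator would be none
If layer 1 is active=no:
  actuator would be (3, 3)
Observed none, so layer 1 was active.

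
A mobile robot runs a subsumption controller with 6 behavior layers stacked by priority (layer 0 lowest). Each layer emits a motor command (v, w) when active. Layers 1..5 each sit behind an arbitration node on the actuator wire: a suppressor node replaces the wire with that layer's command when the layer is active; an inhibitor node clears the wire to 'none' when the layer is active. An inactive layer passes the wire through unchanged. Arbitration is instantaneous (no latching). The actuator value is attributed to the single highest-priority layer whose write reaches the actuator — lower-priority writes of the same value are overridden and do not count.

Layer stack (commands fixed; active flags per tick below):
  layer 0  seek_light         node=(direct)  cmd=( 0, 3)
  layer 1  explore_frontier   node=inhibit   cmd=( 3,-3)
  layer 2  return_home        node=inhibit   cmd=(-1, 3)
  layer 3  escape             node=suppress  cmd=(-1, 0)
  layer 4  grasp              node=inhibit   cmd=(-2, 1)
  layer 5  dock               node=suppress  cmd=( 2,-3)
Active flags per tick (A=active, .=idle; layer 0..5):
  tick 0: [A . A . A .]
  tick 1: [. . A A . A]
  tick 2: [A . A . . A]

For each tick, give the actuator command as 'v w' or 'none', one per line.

none
2 -3
2 -3

tick 0:
  [0] seek_light on; wire := (0, 3)
  [1] explore_frontier off; pass (0, 3)
  [2] return_home on (inhibit); wire := none
  [3] escape off; pass none
  [4] grasp on (inhibit); wire := none
  [5] dock off; pass none
  output none
tick 1:
  [0] seek_light off; wire := none
  [1] explore_frontier off; pass none
  [2] return_home on (inhibit); wire := none
  [3] escape on (suppress); wire := (-1, 0)
  [4] grasp off; pass (-1, 0)
  [5] dock on (suppress); wire := (2, -3)
  output (2, -3)
tick 2:
  [0] seek_light on; wire := (0, 3)
  [1] explore_frontier off; pass (0, 3)
  [2] return_home on (inhibit); wire := none
  [3] escape off; pass none
  [4] grasp off; pass none
  [5] dock on (suppress); wire := (2, -3)
  output (2, -3)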